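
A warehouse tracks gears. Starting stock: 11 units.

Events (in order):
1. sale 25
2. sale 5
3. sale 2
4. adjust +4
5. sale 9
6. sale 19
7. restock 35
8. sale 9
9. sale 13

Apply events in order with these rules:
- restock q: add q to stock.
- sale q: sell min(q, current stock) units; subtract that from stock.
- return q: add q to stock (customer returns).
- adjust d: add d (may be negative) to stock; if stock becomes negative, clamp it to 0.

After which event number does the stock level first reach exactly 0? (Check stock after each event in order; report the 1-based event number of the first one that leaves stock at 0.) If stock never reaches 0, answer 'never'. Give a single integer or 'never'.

Processing events:
Start: stock = 11
  Event 1 (sale 25): sell min(25,11)=11. stock: 11 - 11 = 0. total_sold = 11
  Event 2 (sale 5): sell min(5,0)=0. stock: 0 - 0 = 0. total_sold = 11
  Event 3 (sale 2): sell min(2,0)=0. stock: 0 - 0 = 0. total_sold = 11
  Event 4 (adjust +4): 0 + 4 = 4
  Event 5 (sale 9): sell min(9,4)=4. stock: 4 - 4 = 0. total_sold = 15
  Event 6 (sale 19): sell min(19,0)=0. stock: 0 - 0 = 0. total_sold = 15
  Event 7 (restock 35): 0 + 35 = 35
  Event 8 (sale 9): sell min(9,35)=9. stock: 35 - 9 = 26. total_sold = 24
  Event 9 (sale 13): sell min(13,26)=13. stock: 26 - 13 = 13. total_sold = 37
Final: stock = 13, total_sold = 37

First zero at event 1.

Answer: 1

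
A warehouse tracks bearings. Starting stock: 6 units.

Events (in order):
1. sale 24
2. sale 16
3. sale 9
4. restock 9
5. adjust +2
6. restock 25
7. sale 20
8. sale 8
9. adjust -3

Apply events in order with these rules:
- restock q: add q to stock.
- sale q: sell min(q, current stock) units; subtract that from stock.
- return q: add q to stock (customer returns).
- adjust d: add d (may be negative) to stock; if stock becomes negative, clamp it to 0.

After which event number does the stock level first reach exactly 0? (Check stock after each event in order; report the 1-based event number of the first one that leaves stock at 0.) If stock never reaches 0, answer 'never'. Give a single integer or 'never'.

Answer: 1

Derivation:
Processing events:
Start: stock = 6
  Event 1 (sale 24): sell min(24,6)=6. stock: 6 - 6 = 0. total_sold = 6
  Event 2 (sale 16): sell min(16,0)=0. stock: 0 - 0 = 0. total_sold = 6
  Event 3 (sale 9): sell min(9,0)=0. stock: 0 - 0 = 0. total_sold = 6
  Event 4 (restock 9): 0 + 9 = 9
  Event 5 (adjust +2): 9 + 2 = 11
  Event 6 (restock 25): 11 + 25 = 36
  Event 7 (sale 20): sell min(20,36)=20. stock: 36 - 20 = 16. total_sold = 26
  Event 8 (sale 8): sell min(8,16)=8. stock: 16 - 8 = 8. total_sold = 34
  Event 9 (adjust -3): 8 + -3 = 5
Final: stock = 5, total_sold = 34

First zero at event 1.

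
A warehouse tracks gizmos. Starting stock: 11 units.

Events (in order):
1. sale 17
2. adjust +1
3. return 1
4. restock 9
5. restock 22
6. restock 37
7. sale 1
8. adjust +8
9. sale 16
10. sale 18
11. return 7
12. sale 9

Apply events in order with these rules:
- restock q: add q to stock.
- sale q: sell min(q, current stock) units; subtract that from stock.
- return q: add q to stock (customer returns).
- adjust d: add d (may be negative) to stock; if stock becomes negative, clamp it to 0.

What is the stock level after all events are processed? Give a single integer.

Answer: 41

Derivation:
Processing events:
Start: stock = 11
  Event 1 (sale 17): sell min(17,11)=11. stock: 11 - 11 = 0. total_sold = 11
  Event 2 (adjust +1): 0 + 1 = 1
  Event 3 (return 1): 1 + 1 = 2
  Event 4 (restock 9): 2 + 9 = 11
  Event 5 (restock 22): 11 + 22 = 33
  Event 6 (restock 37): 33 + 37 = 70
  Event 7 (sale 1): sell min(1,70)=1. stock: 70 - 1 = 69. total_sold = 12
  Event 8 (adjust +8): 69 + 8 = 77
  Event 9 (sale 16): sell min(16,77)=16. stock: 77 - 16 = 61. total_sold = 28
  Event 10 (sale 18): sell min(18,61)=18. stock: 61 - 18 = 43. total_sold = 46
  Event 11 (return 7): 43 + 7 = 50
  Event 12 (sale 9): sell min(9,50)=9. stock: 50 - 9 = 41. total_sold = 55
Final: stock = 41, total_sold = 55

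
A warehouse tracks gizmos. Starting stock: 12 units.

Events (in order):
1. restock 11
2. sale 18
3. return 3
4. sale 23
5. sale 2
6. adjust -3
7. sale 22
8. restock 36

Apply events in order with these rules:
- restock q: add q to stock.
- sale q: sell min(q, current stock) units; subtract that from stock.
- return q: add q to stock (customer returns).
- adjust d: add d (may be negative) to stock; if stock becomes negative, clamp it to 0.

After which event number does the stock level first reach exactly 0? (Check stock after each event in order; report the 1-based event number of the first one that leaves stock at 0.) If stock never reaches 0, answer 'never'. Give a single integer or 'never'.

Answer: 4

Derivation:
Processing events:
Start: stock = 12
  Event 1 (restock 11): 12 + 11 = 23
  Event 2 (sale 18): sell min(18,23)=18. stock: 23 - 18 = 5. total_sold = 18
  Event 3 (return 3): 5 + 3 = 8
  Event 4 (sale 23): sell min(23,8)=8. stock: 8 - 8 = 0. total_sold = 26
  Event 5 (sale 2): sell min(2,0)=0. stock: 0 - 0 = 0. total_sold = 26
  Event 6 (adjust -3): 0 + -3 = 0 (clamped to 0)
  Event 7 (sale 22): sell min(22,0)=0. stock: 0 - 0 = 0. total_sold = 26
  Event 8 (restock 36): 0 + 36 = 36
Final: stock = 36, total_sold = 26

First zero at event 4.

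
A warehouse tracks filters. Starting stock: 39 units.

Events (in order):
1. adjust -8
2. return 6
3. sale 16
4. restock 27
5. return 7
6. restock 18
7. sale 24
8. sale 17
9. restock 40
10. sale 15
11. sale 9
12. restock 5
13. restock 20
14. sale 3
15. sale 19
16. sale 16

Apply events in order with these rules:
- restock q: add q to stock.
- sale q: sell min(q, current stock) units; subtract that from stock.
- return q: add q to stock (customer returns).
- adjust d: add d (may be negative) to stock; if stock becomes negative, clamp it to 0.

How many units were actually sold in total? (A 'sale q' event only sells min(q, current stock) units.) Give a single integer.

Answer: 119

Derivation:
Processing events:
Start: stock = 39
  Event 1 (adjust -8): 39 + -8 = 31
  Event 2 (return 6): 31 + 6 = 37
  Event 3 (sale 16): sell min(16,37)=16. stock: 37 - 16 = 21. total_sold = 16
  Event 4 (restock 27): 21 + 27 = 48
  Event 5 (return 7): 48 + 7 = 55
  Event 6 (restock 18): 55 + 18 = 73
  Event 7 (sale 24): sell min(24,73)=24. stock: 73 - 24 = 49. total_sold = 40
  Event 8 (sale 17): sell min(17,49)=17. stock: 49 - 17 = 32. total_sold = 57
  Event 9 (restock 40): 32 + 40 = 72
  Event 10 (sale 15): sell min(15,72)=15. stock: 72 - 15 = 57. total_sold = 72
  Event 11 (sale 9): sell min(9,57)=9. stock: 57 - 9 = 48. total_sold = 81
  Event 12 (restock 5): 48 + 5 = 53
  Event 13 (restock 20): 53 + 20 = 73
  Event 14 (sale 3): sell min(3,73)=3. stock: 73 - 3 = 70. total_sold = 84
  Event 15 (sale 19): sell min(19,70)=19. stock: 70 - 19 = 51. total_sold = 103
  Event 16 (sale 16): sell min(16,51)=16. stock: 51 - 16 = 35. total_sold = 119
Final: stock = 35, total_sold = 119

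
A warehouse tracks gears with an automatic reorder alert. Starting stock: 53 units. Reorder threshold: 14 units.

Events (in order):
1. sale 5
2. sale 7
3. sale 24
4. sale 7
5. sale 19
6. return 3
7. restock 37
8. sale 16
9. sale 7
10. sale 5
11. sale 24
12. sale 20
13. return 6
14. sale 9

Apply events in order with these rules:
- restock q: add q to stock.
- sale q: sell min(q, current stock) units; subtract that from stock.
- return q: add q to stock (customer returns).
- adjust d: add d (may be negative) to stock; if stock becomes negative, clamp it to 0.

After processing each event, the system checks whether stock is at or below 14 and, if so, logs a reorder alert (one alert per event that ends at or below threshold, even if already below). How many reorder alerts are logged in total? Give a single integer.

Answer: 8

Derivation:
Processing events:
Start: stock = 53
  Event 1 (sale 5): sell min(5,53)=5. stock: 53 - 5 = 48. total_sold = 5
  Event 2 (sale 7): sell min(7,48)=7. stock: 48 - 7 = 41. total_sold = 12
  Event 3 (sale 24): sell min(24,41)=24. stock: 41 - 24 = 17. total_sold = 36
  Event 4 (sale 7): sell min(7,17)=7. stock: 17 - 7 = 10. total_sold = 43
  Event 5 (sale 19): sell min(19,10)=10. stock: 10 - 10 = 0. total_sold = 53
  Event 6 (return 3): 0 + 3 = 3
  Event 7 (restock 37): 3 + 37 = 40
  Event 8 (sale 16): sell min(16,40)=16. stock: 40 - 16 = 24. total_sold = 69
  Event 9 (sale 7): sell min(7,24)=7. stock: 24 - 7 = 17. total_sold = 76
  Event 10 (sale 5): sell min(5,17)=5. stock: 17 - 5 = 12. total_sold = 81
  Event 11 (sale 24): sell min(24,12)=12. stock: 12 - 12 = 0. total_sold = 93
  Event 12 (sale 20): sell min(20,0)=0. stock: 0 - 0 = 0. total_sold = 93
  Event 13 (return 6): 0 + 6 = 6
  Event 14 (sale 9): sell min(9,6)=6. stock: 6 - 6 = 0. total_sold = 99
Final: stock = 0, total_sold = 99

Checking against threshold 14:
  After event 1: stock=48 > 14
  After event 2: stock=41 > 14
  After event 3: stock=17 > 14
  After event 4: stock=10 <= 14 -> ALERT
  After event 5: stock=0 <= 14 -> ALERT
  After event 6: stock=3 <= 14 -> ALERT
  After event 7: stock=40 > 14
  After event 8: stock=24 > 14
  After event 9: stock=17 > 14
  After event 10: stock=12 <= 14 -> ALERT
  After event 11: stock=0 <= 14 -> ALERT
  After event 12: stock=0 <= 14 -> ALERT
  After event 13: stock=6 <= 14 -> ALERT
  After event 14: stock=0 <= 14 -> ALERT
Alert events: [4, 5, 6, 10, 11, 12, 13, 14]. Count = 8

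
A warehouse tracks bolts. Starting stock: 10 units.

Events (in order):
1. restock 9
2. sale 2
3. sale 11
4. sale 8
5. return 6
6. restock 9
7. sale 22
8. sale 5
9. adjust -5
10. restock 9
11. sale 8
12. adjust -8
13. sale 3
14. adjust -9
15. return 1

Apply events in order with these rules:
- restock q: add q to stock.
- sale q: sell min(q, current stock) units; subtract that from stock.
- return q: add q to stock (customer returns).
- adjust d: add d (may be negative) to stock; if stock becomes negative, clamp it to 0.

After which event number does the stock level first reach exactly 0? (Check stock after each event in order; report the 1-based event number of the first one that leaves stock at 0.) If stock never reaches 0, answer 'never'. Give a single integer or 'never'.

Answer: 4

Derivation:
Processing events:
Start: stock = 10
  Event 1 (restock 9): 10 + 9 = 19
  Event 2 (sale 2): sell min(2,19)=2. stock: 19 - 2 = 17. total_sold = 2
  Event 3 (sale 11): sell min(11,17)=11. stock: 17 - 11 = 6. total_sold = 13
  Event 4 (sale 8): sell min(8,6)=6. stock: 6 - 6 = 0. total_sold = 19
  Event 5 (return 6): 0 + 6 = 6
  Event 6 (restock 9): 6 + 9 = 15
  Event 7 (sale 22): sell min(22,15)=15. stock: 15 - 15 = 0. total_sold = 34
  Event 8 (sale 5): sell min(5,0)=0. stock: 0 - 0 = 0. total_sold = 34
  Event 9 (adjust -5): 0 + -5 = 0 (clamped to 0)
  Event 10 (restock 9): 0 + 9 = 9
  Event 11 (sale 8): sell min(8,9)=8. stock: 9 - 8 = 1. total_sold = 42
  Event 12 (adjust -8): 1 + -8 = 0 (clamped to 0)
  Event 13 (sale 3): sell min(3,0)=0. stock: 0 - 0 = 0. total_sold = 42
  Event 14 (adjust -9): 0 + -9 = 0 (clamped to 0)
  Event 15 (return 1): 0 + 1 = 1
Final: stock = 1, total_sold = 42

First zero at event 4.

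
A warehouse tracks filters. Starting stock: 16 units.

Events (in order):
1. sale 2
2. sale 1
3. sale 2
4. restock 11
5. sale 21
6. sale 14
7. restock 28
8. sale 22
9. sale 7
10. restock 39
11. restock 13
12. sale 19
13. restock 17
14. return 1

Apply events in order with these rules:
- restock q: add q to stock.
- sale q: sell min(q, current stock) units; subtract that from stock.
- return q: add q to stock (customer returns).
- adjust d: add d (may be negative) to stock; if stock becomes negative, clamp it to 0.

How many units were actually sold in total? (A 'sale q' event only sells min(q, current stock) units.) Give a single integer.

Processing events:
Start: stock = 16
  Event 1 (sale 2): sell min(2,16)=2. stock: 16 - 2 = 14. total_sold = 2
  Event 2 (sale 1): sell min(1,14)=1. stock: 14 - 1 = 13. total_sold = 3
  Event 3 (sale 2): sell min(2,13)=2. stock: 13 - 2 = 11. total_sold = 5
  Event 4 (restock 11): 11 + 11 = 22
  Event 5 (sale 21): sell min(21,22)=21. stock: 22 - 21 = 1. total_sold = 26
  Event 6 (sale 14): sell min(14,1)=1. stock: 1 - 1 = 0. total_sold = 27
  Event 7 (restock 28): 0 + 28 = 28
  Event 8 (sale 22): sell min(22,28)=22. stock: 28 - 22 = 6. total_sold = 49
  Event 9 (sale 7): sell min(7,6)=6. stock: 6 - 6 = 0. total_sold = 55
  Event 10 (restock 39): 0 + 39 = 39
  Event 11 (restock 13): 39 + 13 = 52
  Event 12 (sale 19): sell min(19,52)=19. stock: 52 - 19 = 33. total_sold = 74
  Event 13 (restock 17): 33 + 17 = 50
  Event 14 (return 1): 50 + 1 = 51
Final: stock = 51, total_sold = 74

Answer: 74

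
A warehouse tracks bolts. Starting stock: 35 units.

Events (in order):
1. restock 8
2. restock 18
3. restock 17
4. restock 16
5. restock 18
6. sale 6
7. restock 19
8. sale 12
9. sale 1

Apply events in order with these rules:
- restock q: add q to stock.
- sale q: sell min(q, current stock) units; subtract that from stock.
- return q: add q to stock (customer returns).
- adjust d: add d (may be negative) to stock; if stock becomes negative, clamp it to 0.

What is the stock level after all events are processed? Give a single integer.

Processing events:
Start: stock = 35
  Event 1 (restock 8): 35 + 8 = 43
  Event 2 (restock 18): 43 + 18 = 61
  Event 3 (restock 17): 61 + 17 = 78
  Event 4 (restock 16): 78 + 16 = 94
  Event 5 (restock 18): 94 + 18 = 112
  Event 6 (sale 6): sell min(6,112)=6. stock: 112 - 6 = 106. total_sold = 6
  Event 7 (restock 19): 106 + 19 = 125
  Event 8 (sale 12): sell min(12,125)=12. stock: 125 - 12 = 113. total_sold = 18
  Event 9 (sale 1): sell min(1,113)=1. stock: 113 - 1 = 112. total_sold = 19
Final: stock = 112, total_sold = 19

Answer: 112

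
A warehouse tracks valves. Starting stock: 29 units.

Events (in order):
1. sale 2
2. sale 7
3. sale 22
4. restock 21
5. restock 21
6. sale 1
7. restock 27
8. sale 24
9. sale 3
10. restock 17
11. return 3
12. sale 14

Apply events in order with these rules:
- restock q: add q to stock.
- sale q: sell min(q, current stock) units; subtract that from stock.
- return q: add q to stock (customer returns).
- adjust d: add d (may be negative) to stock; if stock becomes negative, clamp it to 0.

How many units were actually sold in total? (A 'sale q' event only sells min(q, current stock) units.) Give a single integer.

Answer: 71

Derivation:
Processing events:
Start: stock = 29
  Event 1 (sale 2): sell min(2,29)=2. stock: 29 - 2 = 27. total_sold = 2
  Event 2 (sale 7): sell min(7,27)=7. stock: 27 - 7 = 20. total_sold = 9
  Event 3 (sale 22): sell min(22,20)=20. stock: 20 - 20 = 0. total_sold = 29
  Event 4 (restock 21): 0 + 21 = 21
  Event 5 (restock 21): 21 + 21 = 42
  Event 6 (sale 1): sell min(1,42)=1. stock: 42 - 1 = 41. total_sold = 30
  Event 7 (restock 27): 41 + 27 = 68
  Event 8 (sale 24): sell min(24,68)=24. stock: 68 - 24 = 44. total_sold = 54
  Event 9 (sale 3): sell min(3,44)=3. stock: 44 - 3 = 41. total_sold = 57
  Event 10 (restock 17): 41 + 17 = 58
  Event 11 (return 3): 58 + 3 = 61
  Event 12 (sale 14): sell min(14,61)=14. stock: 61 - 14 = 47. total_sold = 71
Final: stock = 47, total_sold = 71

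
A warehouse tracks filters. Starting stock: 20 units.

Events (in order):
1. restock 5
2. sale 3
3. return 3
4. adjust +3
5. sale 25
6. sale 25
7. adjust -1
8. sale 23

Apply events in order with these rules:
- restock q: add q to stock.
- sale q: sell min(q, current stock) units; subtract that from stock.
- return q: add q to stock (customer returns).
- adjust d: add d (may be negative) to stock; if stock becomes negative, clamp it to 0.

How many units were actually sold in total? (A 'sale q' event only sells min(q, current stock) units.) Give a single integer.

Processing events:
Start: stock = 20
  Event 1 (restock 5): 20 + 5 = 25
  Event 2 (sale 3): sell min(3,25)=3. stock: 25 - 3 = 22. total_sold = 3
  Event 3 (return 3): 22 + 3 = 25
  Event 4 (adjust +3): 25 + 3 = 28
  Event 5 (sale 25): sell min(25,28)=25. stock: 28 - 25 = 3. total_sold = 28
  Event 6 (sale 25): sell min(25,3)=3. stock: 3 - 3 = 0. total_sold = 31
  Event 7 (adjust -1): 0 + -1 = 0 (clamped to 0)
  Event 8 (sale 23): sell min(23,0)=0. stock: 0 - 0 = 0. total_sold = 31
Final: stock = 0, total_sold = 31

Answer: 31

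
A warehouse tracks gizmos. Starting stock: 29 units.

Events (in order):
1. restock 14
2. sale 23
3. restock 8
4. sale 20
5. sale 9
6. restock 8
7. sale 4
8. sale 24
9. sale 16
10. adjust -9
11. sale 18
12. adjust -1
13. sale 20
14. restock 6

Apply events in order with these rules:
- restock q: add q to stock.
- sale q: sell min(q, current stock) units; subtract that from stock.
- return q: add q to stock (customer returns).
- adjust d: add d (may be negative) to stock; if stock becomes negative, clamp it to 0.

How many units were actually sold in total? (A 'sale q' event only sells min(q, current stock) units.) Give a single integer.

Processing events:
Start: stock = 29
  Event 1 (restock 14): 29 + 14 = 43
  Event 2 (sale 23): sell min(23,43)=23. stock: 43 - 23 = 20. total_sold = 23
  Event 3 (restock 8): 20 + 8 = 28
  Event 4 (sale 20): sell min(20,28)=20. stock: 28 - 20 = 8. total_sold = 43
  Event 5 (sale 9): sell min(9,8)=8. stock: 8 - 8 = 0. total_sold = 51
  Event 6 (restock 8): 0 + 8 = 8
  Event 7 (sale 4): sell min(4,8)=4. stock: 8 - 4 = 4. total_sold = 55
  Event 8 (sale 24): sell min(24,4)=4. stock: 4 - 4 = 0. total_sold = 59
  Event 9 (sale 16): sell min(16,0)=0. stock: 0 - 0 = 0. total_sold = 59
  Event 10 (adjust -9): 0 + -9 = 0 (clamped to 0)
  Event 11 (sale 18): sell min(18,0)=0. stock: 0 - 0 = 0. total_sold = 59
  Event 12 (adjust -1): 0 + -1 = 0 (clamped to 0)
  Event 13 (sale 20): sell min(20,0)=0. stock: 0 - 0 = 0. total_sold = 59
  Event 14 (restock 6): 0 + 6 = 6
Final: stock = 6, total_sold = 59

Answer: 59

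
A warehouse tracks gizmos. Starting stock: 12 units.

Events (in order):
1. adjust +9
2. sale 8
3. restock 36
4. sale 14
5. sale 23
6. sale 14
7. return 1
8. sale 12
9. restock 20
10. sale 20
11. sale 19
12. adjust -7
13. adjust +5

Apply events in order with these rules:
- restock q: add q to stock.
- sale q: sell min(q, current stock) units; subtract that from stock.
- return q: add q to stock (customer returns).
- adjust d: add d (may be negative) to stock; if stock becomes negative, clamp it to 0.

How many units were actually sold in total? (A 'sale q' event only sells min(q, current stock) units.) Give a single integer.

Answer: 78

Derivation:
Processing events:
Start: stock = 12
  Event 1 (adjust +9): 12 + 9 = 21
  Event 2 (sale 8): sell min(8,21)=8. stock: 21 - 8 = 13. total_sold = 8
  Event 3 (restock 36): 13 + 36 = 49
  Event 4 (sale 14): sell min(14,49)=14. stock: 49 - 14 = 35. total_sold = 22
  Event 5 (sale 23): sell min(23,35)=23. stock: 35 - 23 = 12. total_sold = 45
  Event 6 (sale 14): sell min(14,12)=12. stock: 12 - 12 = 0. total_sold = 57
  Event 7 (return 1): 0 + 1 = 1
  Event 8 (sale 12): sell min(12,1)=1. stock: 1 - 1 = 0. total_sold = 58
  Event 9 (restock 20): 0 + 20 = 20
  Event 10 (sale 20): sell min(20,20)=20. stock: 20 - 20 = 0. total_sold = 78
  Event 11 (sale 19): sell min(19,0)=0. stock: 0 - 0 = 0. total_sold = 78
  Event 12 (adjust -7): 0 + -7 = 0 (clamped to 0)
  Event 13 (adjust +5): 0 + 5 = 5
Final: stock = 5, total_sold = 78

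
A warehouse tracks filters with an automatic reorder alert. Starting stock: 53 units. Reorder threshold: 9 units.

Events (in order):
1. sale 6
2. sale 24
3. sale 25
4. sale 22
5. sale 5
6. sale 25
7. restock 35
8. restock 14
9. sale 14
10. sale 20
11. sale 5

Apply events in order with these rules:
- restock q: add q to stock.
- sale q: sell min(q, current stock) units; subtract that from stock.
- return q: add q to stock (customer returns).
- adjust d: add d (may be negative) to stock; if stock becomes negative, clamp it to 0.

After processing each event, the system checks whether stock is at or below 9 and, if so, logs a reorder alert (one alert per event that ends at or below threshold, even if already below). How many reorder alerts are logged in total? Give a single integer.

Processing events:
Start: stock = 53
  Event 1 (sale 6): sell min(6,53)=6. stock: 53 - 6 = 47. total_sold = 6
  Event 2 (sale 24): sell min(24,47)=24. stock: 47 - 24 = 23. total_sold = 30
  Event 3 (sale 25): sell min(25,23)=23. stock: 23 - 23 = 0. total_sold = 53
  Event 4 (sale 22): sell min(22,0)=0. stock: 0 - 0 = 0. total_sold = 53
  Event 5 (sale 5): sell min(5,0)=0. stock: 0 - 0 = 0. total_sold = 53
  Event 6 (sale 25): sell min(25,0)=0. stock: 0 - 0 = 0. total_sold = 53
  Event 7 (restock 35): 0 + 35 = 35
  Event 8 (restock 14): 35 + 14 = 49
  Event 9 (sale 14): sell min(14,49)=14. stock: 49 - 14 = 35. total_sold = 67
  Event 10 (sale 20): sell min(20,35)=20. stock: 35 - 20 = 15. total_sold = 87
  Event 11 (sale 5): sell min(5,15)=5. stock: 15 - 5 = 10. total_sold = 92
Final: stock = 10, total_sold = 92

Checking against threshold 9:
  After event 1: stock=47 > 9
  After event 2: stock=23 > 9
  After event 3: stock=0 <= 9 -> ALERT
  After event 4: stock=0 <= 9 -> ALERT
  After event 5: stock=0 <= 9 -> ALERT
  After event 6: stock=0 <= 9 -> ALERT
  After event 7: stock=35 > 9
  After event 8: stock=49 > 9
  After event 9: stock=35 > 9
  After event 10: stock=15 > 9
  After event 11: stock=10 > 9
Alert events: [3, 4, 5, 6]. Count = 4

Answer: 4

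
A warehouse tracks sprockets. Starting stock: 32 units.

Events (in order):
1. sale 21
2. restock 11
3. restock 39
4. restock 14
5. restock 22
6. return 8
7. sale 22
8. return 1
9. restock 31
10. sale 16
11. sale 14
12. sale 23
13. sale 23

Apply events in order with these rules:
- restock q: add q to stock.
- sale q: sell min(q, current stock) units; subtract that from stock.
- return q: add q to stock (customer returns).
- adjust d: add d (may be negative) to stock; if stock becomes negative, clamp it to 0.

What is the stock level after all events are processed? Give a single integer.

Answer: 39

Derivation:
Processing events:
Start: stock = 32
  Event 1 (sale 21): sell min(21,32)=21. stock: 32 - 21 = 11. total_sold = 21
  Event 2 (restock 11): 11 + 11 = 22
  Event 3 (restock 39): 22 + 39 = 61
  Event 4 (restock 14): 61 + 14 = 75
  Event 5 (restock 22): 75 + 22 = 97
  Event 6 (return 8): 97 + 8 = 105
  Event 7 (sale 22): sell min(22,105)=22. stock: 105 - 22 = 83. total_sold = 43
  Event 8 (return 1): 83 + 1 = 84
  Event 9 (restock 31): 84 + 31 = 115
  Event 10 (sale 16): sell min(16,115)=16. stock: 115 - 16 = 99. total_sold = 59
  Event 11 (sale 14): sell min(14,99)=14. stock: 99 - 14 = 85. total_sold = 73
  Event 12 (sale 23): sell min(23,85)=23. stock: 85 - 23 = 62. total_sold = 96
  Event 13 (sale 23): sell min(23,62)=23. stock: 62 - 23 = 39. total_sold = 119
Final: stock = 39, total_sold = 119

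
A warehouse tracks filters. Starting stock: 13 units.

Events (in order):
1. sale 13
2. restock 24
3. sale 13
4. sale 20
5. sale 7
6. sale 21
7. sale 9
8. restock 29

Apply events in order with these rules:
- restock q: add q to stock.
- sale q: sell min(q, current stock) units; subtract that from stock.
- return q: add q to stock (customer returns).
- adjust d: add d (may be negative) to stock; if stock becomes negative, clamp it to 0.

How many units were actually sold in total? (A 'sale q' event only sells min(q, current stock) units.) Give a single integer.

Processing events:
Start: stock = 13
  Event 1 (sale 13): sell min(13,13)=13. stock: 13 - 13 = 0. total_sold = 13
  Event 2 (restock 24): 0 + 24 = 24
  Event 3 (sale 13): sell min(13,24)=13. stock: 24 - 13 = 11. total_sold = 26
  Event 4 (sale 20): sell min(20,11)=11. stock: 11 - 11 = 0. total_sold = 37
  Event 5 (sale 7): sell min(7,0)=0. stock: 0 - 0 = 0. total_sold = 37
  Event 6 (sale 21): sell min(21,0)=0. stock: 0 - 0 = 0. total_sold = 37
  Event 7 (sale 9): sell min(9,0)=0. stock: 0 - 0 = 0. total_sold = 37
  Event 8 (restock 29): 0 + 29 = 29
Final: stock = 29, total_sold = 37

Answer: 37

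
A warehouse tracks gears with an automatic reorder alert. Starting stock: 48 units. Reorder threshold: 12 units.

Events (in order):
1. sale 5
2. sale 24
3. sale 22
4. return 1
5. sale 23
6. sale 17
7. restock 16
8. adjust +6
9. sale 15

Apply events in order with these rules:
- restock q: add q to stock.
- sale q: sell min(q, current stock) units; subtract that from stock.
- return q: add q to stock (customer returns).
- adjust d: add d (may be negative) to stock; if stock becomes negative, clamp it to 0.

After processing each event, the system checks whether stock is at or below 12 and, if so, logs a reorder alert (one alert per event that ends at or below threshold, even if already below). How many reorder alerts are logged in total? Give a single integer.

Processing events:
Start: stock = 48
  Event 1 (sale 5): sell min(5,48)=5. stock: 48 - 5 = 43. total_sold = 5
  Event 2 (sale 24): sell min(24,43)=24. stock: 43 - 24 = 19. total_sold = 29
  Event 3 (sale 22): sell min(22,19)=19. stock: 19 - 19 = 0. total_sold = 48
  Event 4 (return 1): 0 + 1 = 1
  Event 5 (sale 23): sell min(23,1)=1. stock: 1 - 1 = 0. total_sold = 49
  Event 6 (sale 17): sell min(17,0)=0. stock: 0 - 0 = 0. total_sold = 49
  Event 7 (restock 16): 0 + 16 = 16
  Event 8 (adjust +6): 16 + 6 = 22
  Event 9 (sale 15): sell min(15,22)=15. stock: 22 - 15 = 7. total_sold = 64
Final: stock = 7, total_sold = 64

Checking against threshold 12:
  After event 1: stock=43 > 12
  After event 2: stock=19 > 12
  After event 3: stock=0 <= 12 -> ALERT
  After event 4: stock=1 <= 12 -> ALERT
  After event 5: stock=0 <= 12 -> ALERT
  After event 6: stock=0 <= 12 -> ALERT
  After event 7: stock=16 > 12
  After event 8: stock=22 > 12
  After event 9: stock=7 <= 12 -> ALERT
Alert events: [3, 4, 5, 6, 9]. Count = 5

Answer: 5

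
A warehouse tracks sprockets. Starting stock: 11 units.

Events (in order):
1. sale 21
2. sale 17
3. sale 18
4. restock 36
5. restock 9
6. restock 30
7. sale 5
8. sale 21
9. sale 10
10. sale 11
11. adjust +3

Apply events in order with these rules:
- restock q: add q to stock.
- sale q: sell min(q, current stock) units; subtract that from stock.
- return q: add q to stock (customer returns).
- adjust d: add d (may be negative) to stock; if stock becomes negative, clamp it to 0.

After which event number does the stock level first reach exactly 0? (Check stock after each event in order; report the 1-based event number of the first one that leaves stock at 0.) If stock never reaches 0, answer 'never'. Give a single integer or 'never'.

Answer: 1

Derivation:
Processing events:
Start: stock = 11
  Event 1 (sale 21): sell min(21,11)=11. stock: 11 - 11 = 0. total_sold = 11
  Event 2 (sale 17): sell min(17,0)=0. stock: 0 - 0 = 0. total_sold = 11
  Event 3 (sale 18): sell min(18,0)=0. stock: 0 - 0 = 0. total_sold = 11
  Event 4 (restock 36): 0 + 36 = 36
  Event 5 (restock 9): 36 + 9 = 45
  Event 6 (restock 30): 45 + 30 = 75
  Event 7 (sale 5): sell min(5,75)=5. stock: 75 - 5 = 70. total_sold = 16
  Event 8 (sale 21): sell min(21,70)=21. stock: 70 - 21 = 49. total_sold = 37
  Event 9 (sale 10): sell min(10,49)=10. stock: 49 - 10 = 39. total_sold = 47
  Event 10 (sale 11): sell min(11,39)=11. stock: 39 - 11 = 28. total_sold = 58
  Event 11 (adjust +3): 28 + 3 = 31
Final: stock = 31, total_sold = 58

First zero at event 1.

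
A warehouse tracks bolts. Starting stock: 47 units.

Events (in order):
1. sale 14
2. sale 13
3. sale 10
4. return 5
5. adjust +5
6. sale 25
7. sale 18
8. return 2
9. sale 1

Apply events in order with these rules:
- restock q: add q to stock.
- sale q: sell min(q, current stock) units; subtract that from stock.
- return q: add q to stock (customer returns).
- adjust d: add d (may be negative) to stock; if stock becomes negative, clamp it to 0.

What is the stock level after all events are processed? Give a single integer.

Answer: 1

Derivation:
Processing events:
Start: stock = 47
  Event 1 (sale 14): sell min(14,47)=14. stock: 47 - 14 = 33. total_sold = 14
  Event 2 (sale 13): sell min(13,33)=13. stock: 33 - 13 = 20. total_sold = 27
  Event 3 (sale 10): sell min(10,20)=10. stock: 20 - 10 = 10. total_sold = 37
  Event 4 (return 5): 10 + 5 = 15
  Event 5 (adjust +5): 15 + 5 = 20
  Event 6 (sale 25): sell min(25,20)=20. stock: 20 - 20 = 0. total_sold = 57
  Event 7 (sale 18): sell min(18,0)=0. stock: 0 - 0 = 0. total_sold = 57
  Event 8 (return 2): 0 + 2 = 2
  Event 9 (sale 1): sell min(1,2)=1. stock: 2 - 1 = 1. total_sold = 58
Final: stock = 1, total_sold = 58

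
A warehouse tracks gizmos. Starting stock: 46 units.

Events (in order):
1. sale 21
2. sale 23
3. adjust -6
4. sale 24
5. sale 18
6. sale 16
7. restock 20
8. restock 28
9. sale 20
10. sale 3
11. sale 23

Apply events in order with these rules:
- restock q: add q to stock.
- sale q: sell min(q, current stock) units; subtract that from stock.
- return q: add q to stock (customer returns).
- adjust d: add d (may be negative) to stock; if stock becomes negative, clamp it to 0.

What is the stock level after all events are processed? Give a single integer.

Processing events:
Start: stock = 46
  Event 1 (sale 21): sell min(21,46)=21. stock: 46 - 21 = 25. total_sold = 21
  Event 2 (sale 23): sell min(23,25)=23. stock: 25 - 23 = 2. total_sold = 44
  Event 3 (adjust -6): 2 + -6 = 0 (clamped to 0)
  Event 4 (sale 24): sell min(24,0)=0. stock: 0 - 0 = 0. total_sold = 44
  Event 5 (sale 18): sell min(18,0)=0. stock: 0 - 0 = 0. total_sold = 44
  Event 6 (sale 16): sell min(16,0)=0. stock: 0 - 0 = 0. total_sold = 44
  Event 7 (restock 20): 0 + 20 = 20
  Event 8 (restock 28): 20 + 28 = 48
  Event 9 (sale 20): sell min(20,48)=20. stock: 48 - 20 = 28. total_sold = 64
  Event 10 (sale 3): sell min(3,28)=3. stock: 28 - 3 = 25. total_sold = 67
  Event 11 (sale 23): sell min(23,25)=23. stock: 25 - 23 = 2. total_sold = 90
Final: stock = 2, total_sold = 90

Answer: 2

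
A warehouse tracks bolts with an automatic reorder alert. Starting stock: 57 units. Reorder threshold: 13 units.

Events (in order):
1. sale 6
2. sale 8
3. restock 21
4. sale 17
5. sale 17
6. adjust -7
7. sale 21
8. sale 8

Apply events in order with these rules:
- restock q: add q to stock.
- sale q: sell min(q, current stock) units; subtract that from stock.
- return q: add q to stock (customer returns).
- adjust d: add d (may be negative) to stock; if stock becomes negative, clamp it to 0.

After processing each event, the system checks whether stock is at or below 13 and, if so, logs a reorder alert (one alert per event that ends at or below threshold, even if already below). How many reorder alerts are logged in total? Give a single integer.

Processing events:
Start: stock = 57
  Event 1 (sale 6): sell min(6,57)=6. stock: 57 - 6 = 51. total_sold = 6
  Event 2 (sale 8): sell min(8,51)=8. stock: 51 - 8 = 43. total_sold = 14
  Event 3 (restock 21): 43 + 21 = 64
  Event 4 (sale 17): sell min(17,64)=17. stock: 64 - 17 = 47. total_sold = 31
  Event 5 (sale 17): sell min(17,47)=17. stock: 47 - 17 = 30. total_sold = 48
  Event 6 (adjust -7): 30 + -7 = 23
  Event 7 (sale 21): sell min(21,23)=21. stock: 23 - 21 = 2. total_sold = 69
  Event 8 (sale 8): sell min(8,2)=2. stock: 2 - 2 = 0. total_sold = 71
Final: stock = 0, total_sold = 71

Checking against threshold 13:
  After event 1: stock=51 > 13
  After event 2: stock=43 > 13
  After event 3: stock=64 > 13
  After event 4: stock=47 > 13
  After event 5: stock=30 > 13
  After event 6: stock=23 > 13
  After event 7: stock=2 <= 13 -> ALERT
  After event 8: stock=0 <= 13 -> ALERT
Alert events: [7, 8]. Count = 2

Answer: 2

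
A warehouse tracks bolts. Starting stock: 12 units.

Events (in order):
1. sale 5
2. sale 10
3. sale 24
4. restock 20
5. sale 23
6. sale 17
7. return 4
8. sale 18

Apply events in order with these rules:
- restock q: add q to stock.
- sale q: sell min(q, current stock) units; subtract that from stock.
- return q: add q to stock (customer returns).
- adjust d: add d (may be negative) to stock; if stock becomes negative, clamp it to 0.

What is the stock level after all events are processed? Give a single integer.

Answer: 0

Derivation:
Processing events:
Start: stock = 12
  Event 1 (sale 5): sell min(5,12)=5. stock: 12 - 5 = 7. total_sold = 5
  Event 2 (sale 10): sell min(10,7)=7. stock: 7 - 7 = 0. total_sold = 12
  Event 3 (sale 24): sell min(24,0)=0. stock: 0 - 0 = 0. total_sold = 12
  Event 4 (restock 20): 0 + 20 = 20
  Event 5 (sale 23): sell min(23,20)=20. stock: 20 - 20 = 0. total_sold = 32
  Event 6 (sale 17): sell min(17,0)=0. stock: 0 - 0 = 0. total_sold = 32
  Event 7 (return 4): 0 + 4 = 4
  Event 8 (sale 18): sell min(18,4)=4. stock: 4 - 4 = 0. total_sold = 36
Final: stock = 0, total_sold = 36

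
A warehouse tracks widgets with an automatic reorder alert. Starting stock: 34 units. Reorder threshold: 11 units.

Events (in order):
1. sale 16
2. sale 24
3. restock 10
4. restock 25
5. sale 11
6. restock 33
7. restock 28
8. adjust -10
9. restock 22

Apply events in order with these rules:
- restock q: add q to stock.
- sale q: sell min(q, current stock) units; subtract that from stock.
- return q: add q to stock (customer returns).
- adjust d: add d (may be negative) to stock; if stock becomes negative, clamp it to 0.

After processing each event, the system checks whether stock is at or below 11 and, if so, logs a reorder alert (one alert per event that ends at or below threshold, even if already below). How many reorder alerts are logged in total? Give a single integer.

Processing events:
Start: stock = 34
  Event 1 (sale 16): sell min(16,34)=16. stock: 34 - 16 = 18. total_sold = 16
  Event 2 (sale 24): sell min(24,18)=18. stock: 18 - 18 = 0. total_sold = 34
  Event 3 (restock 10): 0 + 10 = 10
  Event 4 (restock 25): 10 + 25 = 35
  Event 5 (sale 11): sell min(11,35)=11. stock: 35 - 11 = 24. total_sold = 45
  Event 6 (restock 33): 24 + 33 = 57
  Event 7 (restock 28): 57 + 28 = 85
  Event 8 (adjust -10): 85 + -10 = 75
  Event 9 (restock 22): 75 + 22 = 97
Final: stock = 97, total_sold = 45

Checking against threshold 11:
  After event 1: stock=18 > 11
  After event 2: stock=0 <= 11 -> ALERT
  After event 3: stock=10 <= 11 -> ALERT
  After event 4: stock=35 > 11
  After event 5: stock=24 > 11
  After event 6: stock=57 > 11
  After event 7: stock=85 > 11
  After event 8: stock=75 > 11
  After event 9: stock=97 > 11
Alert events: [2, 3]. Count = 2

Answer: 2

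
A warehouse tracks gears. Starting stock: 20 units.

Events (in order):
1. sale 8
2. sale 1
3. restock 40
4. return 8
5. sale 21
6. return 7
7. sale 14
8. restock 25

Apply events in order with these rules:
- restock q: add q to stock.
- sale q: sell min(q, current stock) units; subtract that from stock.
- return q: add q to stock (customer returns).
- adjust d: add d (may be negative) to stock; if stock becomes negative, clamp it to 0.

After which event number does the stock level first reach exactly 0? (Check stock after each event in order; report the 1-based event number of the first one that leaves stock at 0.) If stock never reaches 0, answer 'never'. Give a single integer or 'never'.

Processing events:
Start: stock = 20
  Event 1 (sale 8): sell min(8,20)=8. stock: 20 - 8 = 12. total_sold = 8
  Event 2 (sale 1): sell min(1,12)=1. stock: 12 - 1 = 11. total_sold = 9
  Event 3 (restock 40): 11 + 40 = 51
  Event 4 (return 8): 51 + 8 = 59
  Event 5 (sale 21): sell min(21,59)=21. stock: 59 - 21 = 38. total_sold = 30
  Event 6 (return 7): 38 + 7 = 45
  Event 7 (sale 14): sell min(14,45)=14. stock: 45 - 14 = 31. total_sold = 44
  Event 8 (restock 25): 31 + 25 = 56
Final: stock = 56, total_sold = 44

Stock never reaches 0.

Answer: never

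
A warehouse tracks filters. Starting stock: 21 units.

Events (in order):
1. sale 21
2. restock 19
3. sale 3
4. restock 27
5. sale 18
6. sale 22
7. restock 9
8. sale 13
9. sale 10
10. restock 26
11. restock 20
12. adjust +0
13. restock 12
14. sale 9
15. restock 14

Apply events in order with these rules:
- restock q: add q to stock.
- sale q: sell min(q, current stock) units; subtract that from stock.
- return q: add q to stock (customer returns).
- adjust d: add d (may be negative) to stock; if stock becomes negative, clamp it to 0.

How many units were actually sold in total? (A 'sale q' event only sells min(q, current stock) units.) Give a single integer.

Processing events:
Start: stock = 21
  Event 1 (sale 21): sell min(21,21)=21. stock: 21 - 21 = 0. total_sold = 21
  Event 2 (restock 19): 0 + 19 = 19
  Event 3 (sale 3): sell min(3,19)=3. stock: 19 - 3 = 16. total_sold = 24
  Event 4 (restock 27): 16 + 27 = 43
  Event 5 (sale 18): sell min(18,43)=18. stock: 43 - 18 = 25. total_sold = 42
  Event 6 (sale 22): sell min(22,25)=22. stock: 25 - 22 = 3. total_sold = 64
  Event 7 (restock 9): 3 + 9 = 12
  Event 8 (sale 13): sell min(13,12)=12. stock: 12 - 12 = 0. total_sold = 76
  Event 9 (sale 10): sell min(10,0)=0. stock: 0 - 0 = 0. total_sold = 76
  Event 10 (restock 26): 0 + 26 = 26
  Event 11 (restock 20): 26 + 20 = 46
  Event 12 (adjust +0): 46 + 0 = 46
  Event 13 (restock 12): 46 + 12 = 58
  Event 14 (sale 9): sell min(9,58)=9. stock: 58 - 9 = 49. total_sold = 85
  Event 15 (restock 14): 49 + 14 = 63
Final: stock = 63, total_sold = 85

Answer: 85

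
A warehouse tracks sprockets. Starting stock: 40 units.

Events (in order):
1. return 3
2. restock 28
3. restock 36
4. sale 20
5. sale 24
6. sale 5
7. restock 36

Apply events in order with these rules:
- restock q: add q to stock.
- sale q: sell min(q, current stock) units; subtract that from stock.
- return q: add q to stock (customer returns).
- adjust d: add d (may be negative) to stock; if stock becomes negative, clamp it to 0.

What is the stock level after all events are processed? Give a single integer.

Processing events:
Start: stock = 40
  Event 1 (return 3): 40 + 3 = 43
  Event 2 (restock 28): 43 + 28 = 71
  Event 3 (restock 36): 71 + 36 = 107
  Event 4 (sale 20): sell min(20,107)=20. stock: 107 - 20 = 87. total_sold = 20
  Event 5 (sale 24): sell min(24,87)=24. stock: 87 - 24 = 63. total_sold = 44
  Event 6 (sale 5): sell min(5,63)=5. stock: 63 - 5 = 58. total_sold = 49
  Event 7 (restock 36): 58 + 36 = 94
Final: stock = 94, total_sold = 49

Answer: 94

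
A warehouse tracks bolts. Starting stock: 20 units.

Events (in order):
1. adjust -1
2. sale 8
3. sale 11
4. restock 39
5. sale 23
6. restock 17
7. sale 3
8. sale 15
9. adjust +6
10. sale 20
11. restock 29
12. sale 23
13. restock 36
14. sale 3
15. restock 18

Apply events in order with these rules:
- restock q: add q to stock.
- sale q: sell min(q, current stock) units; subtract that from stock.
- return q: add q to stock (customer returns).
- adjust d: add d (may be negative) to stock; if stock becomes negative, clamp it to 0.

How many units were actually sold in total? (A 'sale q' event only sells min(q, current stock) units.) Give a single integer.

Processing events:
Start: stock = 20
  Event 1 (adjust -1): 20 + -1 = 19
  Event 2 (sale 8): sell min(8,19)=8. stock: 19 - 8 = 11. total_sold = 8
  Event 3 (sale 11): sell min(11,11)=11. stock: 11 - 11 = 0. total_sold = 19
  Event 4 (restock 39): 0 + 39 = 39
  Event 5 (sale 23): sell min(23,39)=23. stock: 39 - 23 = 16. total_sold = 42
  Event 6 (restock 17): 16 + 17 = 33
  Event 7 (sale 3): sell min(3,33)=3. stock: 33 - 3 = 30. total_sold = 45
  Event 8 (sale 15): sell min(15,30)=15. stock: 30 - 15 = 15. total_sold = 60
  Event 9 (adjust +6): 15 + 6 = 21
  Event 10 (sale 20): sell min(20,21)=20. stock: 21 - 20 = 1. total_sold = 80
  Event 11 (restock 29): 1 + 29 = 30
  Event 12 (sale 23): sell min(23,30)=23. stock: 30 - 23 = 7. total_sold = 103
  Event 13 (restock 36): 7 + 36 = 43
  Event 14 (sale 3): sell min(3,43)=3. stock: 43 - 3 = 40. total_sold = 106
  Event 15 (restock 18): 40 + 18 = 58
Final: stock = 58, total_sold = 106

Answer: 106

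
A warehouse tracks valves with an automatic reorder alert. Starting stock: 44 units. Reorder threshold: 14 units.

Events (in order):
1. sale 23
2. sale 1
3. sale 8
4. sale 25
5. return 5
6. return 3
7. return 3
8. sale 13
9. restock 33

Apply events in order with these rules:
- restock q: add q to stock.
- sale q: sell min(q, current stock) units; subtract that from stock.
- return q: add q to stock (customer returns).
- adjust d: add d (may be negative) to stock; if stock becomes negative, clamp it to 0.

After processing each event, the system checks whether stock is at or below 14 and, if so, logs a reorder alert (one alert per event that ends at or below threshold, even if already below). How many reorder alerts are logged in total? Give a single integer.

Processing events:
Start: stock = 44
  Event 1 (sale 23): sell min(23,44)=23. stock: 44 - 23 = 21. total_sold = 23
  Event 2 (sale 1): sell min(1,21)=1. stock: 21 - 1 = 20. total_sold = 24
  Event 3 (sale 8): sell min(8,20)=8. stock: 20 - 8 = 12. total_sold = 32
  Event 4 (sale 25): sell min(25,12)=12. stock: 12 - 12 = 0. total_sold = 44
  Event 5 (return 5): 0 + 5 = 5
  Event 6 (return 3): 5 + 3 = 8
  Event 7 (return 3): 8 + 3 = 11
  Event 8 (sale 13): sell min(13,11)=11. stock: 11 - 11 = 0. total_sold = 55
  Event 9 (restock 33): 0 + 33 = 33
Final: stock = 33, total_sold = 55

Checking against threshold 14:
  After event 1: stock=21 > 14
  After event 2: stock=20 > 14
  After event 3: stock=12 <= 14 -> ALERT
  After event 4: stock=0 <= 14 -> ALERT
  After event 5: stock=5 <= 14 -> ALERT
  After event 6: stock=8 <= 14 -> ALERT
  After event 7: stock=11 <= 14 -> ALERT
  After event 8: stock=0 <= 14 -> ALERT
  After event 9: stock=33 > 14
Alert events: [3, 4, 5, 6, 7, 8]. Count = 6

Answer: 6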